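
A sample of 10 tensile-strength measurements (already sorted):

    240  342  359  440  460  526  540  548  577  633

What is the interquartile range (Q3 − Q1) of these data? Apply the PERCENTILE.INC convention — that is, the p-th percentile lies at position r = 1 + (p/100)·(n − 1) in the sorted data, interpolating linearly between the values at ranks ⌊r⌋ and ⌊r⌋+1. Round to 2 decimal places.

n = 10.
P25: r = 3.25; ranks 3–4 are 359, 440; interpolating gives 379.25.
P75: r = 7.75; ranks 7–8 are 540, 548; interpolating gives 546.
Difference: 546 − 379.25 = 166.75.

166.75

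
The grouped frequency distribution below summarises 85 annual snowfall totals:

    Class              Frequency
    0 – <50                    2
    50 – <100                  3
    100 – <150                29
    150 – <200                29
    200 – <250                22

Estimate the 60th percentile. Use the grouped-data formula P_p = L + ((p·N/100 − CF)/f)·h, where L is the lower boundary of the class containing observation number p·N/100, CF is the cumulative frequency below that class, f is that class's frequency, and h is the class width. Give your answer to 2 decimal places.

179.31

N = 85; target position k = 60/100 · 85 = 51.
Cumulative frequencies: 2, 5, 34, 63, 85.
Observation 51 falls in the class 150 – <200.
L = 150, CF = 34, f = 29, h = 50.
P60 = 150 + ((51 − 34)/29)·50 = 150 + 29.3103 = 179.31.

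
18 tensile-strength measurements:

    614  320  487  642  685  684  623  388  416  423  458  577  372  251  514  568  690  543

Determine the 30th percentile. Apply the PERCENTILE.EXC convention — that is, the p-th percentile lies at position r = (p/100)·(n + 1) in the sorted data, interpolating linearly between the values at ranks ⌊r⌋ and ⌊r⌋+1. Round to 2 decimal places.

Sorted: 251, 320, 372, 388, 416, 423, 458, 487, 514, 543, 568, 577, 614, 623, 642, 684, 685, 690.
n = 18.
r = (30/100)·(18 + 1) = 5.7.
Rank 5 is 416 and rank 6 is 423.
Interpolate: 416 + 0.7·(423 − 416) = 416 + 0.7·7 = 420.9.

420.90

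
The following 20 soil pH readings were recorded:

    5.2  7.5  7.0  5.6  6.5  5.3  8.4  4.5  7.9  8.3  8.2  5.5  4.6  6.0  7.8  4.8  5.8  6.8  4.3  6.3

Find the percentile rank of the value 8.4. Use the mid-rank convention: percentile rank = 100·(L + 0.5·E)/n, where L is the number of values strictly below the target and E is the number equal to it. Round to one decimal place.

Sorted: 4.3, 4.5, 4.6, 4.8, 5.2, 5.3, 5.5, 5.6, 5.8, 6.0, 6.3, 6.5, 6.8, 7.0, 7.5, 7.8, 7.9, 8.2, 8.3, 8.4.
Count below 8.4: L = 19; count equal: E = 1; n = 20.
Percentile rank = 100·(19 + 0.5·1)/20 = 100·19.5/20 = 97.5.

97.5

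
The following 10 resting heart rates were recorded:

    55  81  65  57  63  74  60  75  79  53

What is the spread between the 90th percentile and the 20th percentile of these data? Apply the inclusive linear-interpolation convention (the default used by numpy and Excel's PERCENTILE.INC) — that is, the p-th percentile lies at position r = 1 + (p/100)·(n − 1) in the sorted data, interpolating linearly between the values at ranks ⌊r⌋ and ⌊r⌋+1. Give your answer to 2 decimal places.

Sorted: 53, 55, 57, 60, 63, 65, 74, 75, 79, 81.
n = 10.
P20: r = 2.8; ranks 2–3 are 55, 57; interpolating gives 56.6.
P90: r = 9.1; ranks 9–10 are 79, 81; interpolating gives 79.2.
Difference: 79.2 − 56.6 = 22.6.

22.60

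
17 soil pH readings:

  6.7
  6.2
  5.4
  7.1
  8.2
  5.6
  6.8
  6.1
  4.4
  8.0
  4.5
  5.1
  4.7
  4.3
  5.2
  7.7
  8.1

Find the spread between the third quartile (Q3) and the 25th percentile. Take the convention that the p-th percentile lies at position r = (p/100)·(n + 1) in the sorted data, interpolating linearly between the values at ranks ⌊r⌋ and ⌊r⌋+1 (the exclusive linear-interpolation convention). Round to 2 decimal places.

Sorted: 4.3, 4.4, 4.5, 4.7, 5.1, 5.2, 5.4, 5.6, 6.1, 6.2, 6.7, 6.8, 7.1, 7.7, 8.0, 8.1, 8.2.
n = 17.
P25: r = 4.5; ranks 4–5 are 4.7, 5.1; interpolating gives 4.9.
P75: r = 13.5; ranks 13–14 are 7.1, 7.7; interpolating gives 7.4.
Difference: 7.4 − 4.9 = 2.5.

2.50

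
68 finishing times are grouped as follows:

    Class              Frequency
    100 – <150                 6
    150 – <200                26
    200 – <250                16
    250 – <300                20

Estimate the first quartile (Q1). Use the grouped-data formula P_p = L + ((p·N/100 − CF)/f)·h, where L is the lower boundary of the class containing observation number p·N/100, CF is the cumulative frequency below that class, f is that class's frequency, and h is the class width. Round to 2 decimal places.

171.15

N = 68; target position k = 25/100 · 68 = 17.
Cumulative frequencies: 6, 32, 48, 68.
Observation 17 falls in the class 150 – <200.
L = 150, CF = 6, f = 26, h = 50.
P25 = 150 + ((17 − 6)/26)·50 = 150 + 21.1538 = 171.154.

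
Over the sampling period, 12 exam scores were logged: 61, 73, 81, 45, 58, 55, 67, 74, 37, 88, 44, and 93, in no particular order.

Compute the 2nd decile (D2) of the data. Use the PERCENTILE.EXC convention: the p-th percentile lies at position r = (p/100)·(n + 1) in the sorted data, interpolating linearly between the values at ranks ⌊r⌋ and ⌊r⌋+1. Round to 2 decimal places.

Sorted: 37, 44, 45, 55, 58, 61, 67, 73, 74, 81, 88, 93.
n = 12.
r = (20/100)·(12 + 1) = 2.6.
Rank 2 is 44 and rank 3 is 45.
Interpolate: 44 + 0.6·(45 − 44) = 44 + 0.6·1 = 44.6.

44.60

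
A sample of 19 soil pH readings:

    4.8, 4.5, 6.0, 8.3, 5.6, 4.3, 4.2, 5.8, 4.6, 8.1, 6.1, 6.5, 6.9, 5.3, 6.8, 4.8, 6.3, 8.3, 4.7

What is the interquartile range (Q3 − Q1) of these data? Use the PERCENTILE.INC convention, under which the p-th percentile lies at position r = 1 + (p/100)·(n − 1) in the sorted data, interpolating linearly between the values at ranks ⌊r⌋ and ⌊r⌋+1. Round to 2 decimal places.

Sorted: 4.2, 4.3, 4.5, 4.6, 4.7, 4.8, 4.8, 5.3, 5.6, 5.8, 6.0, 6.1, 6.3, 6.5, 6.8, 6.9, 8.1, 8.3, 8.3.
n = 19.
P25: r = 5.5; ranks 5–6 are 4.7, 4.8; interpolating gives 4.75.
P75: r = 14.5; ranks 14–15 are 6.5, 6.8; interpolating gives 6.65.
Difference: 6.65 − 4.75 = 1.9.

1.90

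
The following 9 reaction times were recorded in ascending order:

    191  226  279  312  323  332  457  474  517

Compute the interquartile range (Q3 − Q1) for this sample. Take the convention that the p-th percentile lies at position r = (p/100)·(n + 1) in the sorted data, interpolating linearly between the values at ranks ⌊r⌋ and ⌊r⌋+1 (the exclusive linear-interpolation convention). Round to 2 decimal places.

n = 9.
P25: r = 2.5; ranks 2–3 are 226, 279; interpolating gives 252.5.
P75: r = 7.5; ranks 7–8 are 457, 474; interpolating gives 465.5.
Difference: 465.5 − 252.5 = 213.

213.00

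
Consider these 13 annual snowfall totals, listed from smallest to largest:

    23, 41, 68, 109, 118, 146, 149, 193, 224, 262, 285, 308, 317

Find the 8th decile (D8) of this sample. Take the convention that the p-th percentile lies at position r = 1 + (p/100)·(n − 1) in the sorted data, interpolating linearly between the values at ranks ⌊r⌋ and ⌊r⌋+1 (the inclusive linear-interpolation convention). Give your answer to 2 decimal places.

275.80

n = 13.
r = 1 + (80/100)·(13 − 1) = 1 + 9.6 = 10.6.
Rank 10 is 262 and rank 11 is 285.
Interpolate: 262 + 0.6·(285 − 262) = 262 + 0.6·23 = 275.8.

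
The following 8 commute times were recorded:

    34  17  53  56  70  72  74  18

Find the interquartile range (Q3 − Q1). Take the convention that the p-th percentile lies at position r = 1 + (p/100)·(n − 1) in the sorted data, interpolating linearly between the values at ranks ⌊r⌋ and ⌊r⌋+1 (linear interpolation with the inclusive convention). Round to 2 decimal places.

Sorted: 17, 18, 34, 53, 56, 70, 72, 74.
n = 8.
P25: r = 2.75; ranks 2–3 are 18, 34; interpolating gives 30.
P75: r = 6.25; ranks 6–7 are 70, 72; interpolating gives 70.5.
Difference: 70.5 − 30 = 40.5.

40.50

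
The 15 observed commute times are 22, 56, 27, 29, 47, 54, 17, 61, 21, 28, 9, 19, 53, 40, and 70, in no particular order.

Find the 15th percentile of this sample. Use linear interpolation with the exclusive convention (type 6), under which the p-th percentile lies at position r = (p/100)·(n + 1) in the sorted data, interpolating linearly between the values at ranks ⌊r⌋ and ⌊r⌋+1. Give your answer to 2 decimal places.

Sorted: 9, 17, 19, 21, 22, 27, 28, 29, 40, 47, 53, 54, 56, 61, 70.
n = 15.
r = (15/100)·(15 + 1) = 2.4.
Rank 2 is 17 and rank 3 is 19.
Interpolate: 17 + 0.4·(19 − 17) = 17 + 0.4·2 = 17.8.

17.80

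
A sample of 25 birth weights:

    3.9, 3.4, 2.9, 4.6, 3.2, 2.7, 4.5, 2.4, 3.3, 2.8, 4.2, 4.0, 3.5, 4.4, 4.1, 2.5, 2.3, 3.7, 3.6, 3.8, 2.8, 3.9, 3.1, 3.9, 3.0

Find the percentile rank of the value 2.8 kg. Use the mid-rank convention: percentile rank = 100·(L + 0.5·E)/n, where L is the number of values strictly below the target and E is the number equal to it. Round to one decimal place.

Sorted: 2.3, 2.4, 2.5, 2.7, 2.8, 2.8, 2.9, 3.0, 3.1, 3.2, 3.3, 3.4, 3.5, 3.6, 3.7, 3.8, 3.9, 3.9, 3.9, 4.0, 4.1, 4.2, 4.4, 4.5, 4.6.
Count below 2.8: L = 4; count equal: E = 2; n = 25.
Percentile rank = 100·(4 + 0.5·2)/25 = 100·5/25 = 20.

20.0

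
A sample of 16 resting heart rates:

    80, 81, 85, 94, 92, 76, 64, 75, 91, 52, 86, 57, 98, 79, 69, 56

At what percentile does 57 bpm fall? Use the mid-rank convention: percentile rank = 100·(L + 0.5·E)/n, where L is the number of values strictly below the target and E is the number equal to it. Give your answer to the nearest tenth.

15.6

Sorted: 52, 56, 57, 64, 69, 75, 76, 79, 80, 81, 85, 86, 91, 92, 94, 98.
Count below 57: L = 2; count equal: E = 1; n = 16.
Percentile rank = 100·(2 + 0.5·1)/16 = 100·2.5/16 = 15.62.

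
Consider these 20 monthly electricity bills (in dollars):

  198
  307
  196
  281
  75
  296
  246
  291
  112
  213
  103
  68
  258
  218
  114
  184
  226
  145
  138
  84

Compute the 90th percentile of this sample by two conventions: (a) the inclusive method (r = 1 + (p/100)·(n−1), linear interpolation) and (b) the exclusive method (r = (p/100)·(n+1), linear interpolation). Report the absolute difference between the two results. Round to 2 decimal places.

4.00

Sorted: 68, 75, 84, 103, 112, 114, 138, 145, 184, 196, 198, 213, 218, 226, 246, 258, 281, 291, 296, 307.
n = 20.
(a) r = 18.1; between ranks 18 (291) and 19 (296): 291.5.
(b) r = 18.9; between ranks 18 (291) and 19 (296): 295.5.
|291.5 − 295.5| = 4.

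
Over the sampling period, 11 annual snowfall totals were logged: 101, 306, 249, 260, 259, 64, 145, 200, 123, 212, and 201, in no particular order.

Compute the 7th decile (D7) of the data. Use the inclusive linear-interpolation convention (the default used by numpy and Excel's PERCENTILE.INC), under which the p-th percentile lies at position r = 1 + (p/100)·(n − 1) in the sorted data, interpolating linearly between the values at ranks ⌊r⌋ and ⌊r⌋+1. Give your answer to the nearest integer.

249

Sorted: 64, 101, 123, 145, 200, 201, 212, 249, 259, 260, 306.
n = 11.
r = 1 + (70/100)·(11 − 1) = 1 + 7 = 8.
r is an integer, so P70 is the value at rank 8: 249.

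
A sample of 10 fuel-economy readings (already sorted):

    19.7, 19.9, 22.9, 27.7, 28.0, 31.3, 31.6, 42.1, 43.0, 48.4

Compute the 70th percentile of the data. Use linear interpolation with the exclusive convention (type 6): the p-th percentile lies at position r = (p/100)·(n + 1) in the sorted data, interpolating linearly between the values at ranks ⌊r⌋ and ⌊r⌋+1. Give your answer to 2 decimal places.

n = 10.
r = (70/100)·(10 + 1) = 7.7.
Rank 7 is 31.6 and rank 8 is 42.1.
Interpolate: 31.6 + 0.7·(42.1 − 31.6) = 31.6 + 0.7·10.5 = 38.95.

38.95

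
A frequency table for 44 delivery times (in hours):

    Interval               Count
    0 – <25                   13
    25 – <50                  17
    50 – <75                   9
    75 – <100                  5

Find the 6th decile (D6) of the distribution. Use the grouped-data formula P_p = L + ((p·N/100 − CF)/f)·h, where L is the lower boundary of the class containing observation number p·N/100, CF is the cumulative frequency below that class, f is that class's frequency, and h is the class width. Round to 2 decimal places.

N = 44; target position k = 60/100 · 44 = 26.4.
Cumulative frequencies: 13, 30, 39, 44.
Observation 26.4 falls in the class 25 – <50.
L = 25, CF = 13, f = 17, h = 25.
P60 = 25 + ((26.4 − 13)/17)·25 = 25 + 19.7059 = 44.7059.

44.71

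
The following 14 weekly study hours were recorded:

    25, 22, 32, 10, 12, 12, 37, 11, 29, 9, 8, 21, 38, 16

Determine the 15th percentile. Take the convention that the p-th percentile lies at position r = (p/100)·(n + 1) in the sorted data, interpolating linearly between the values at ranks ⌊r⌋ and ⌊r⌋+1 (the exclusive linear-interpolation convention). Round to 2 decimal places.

9.25

Sorted: 8, 9, 10, 11, 12, 12, 16, 21, 22, 25, 29, 32, 37, 38.
n = 14.
r = (15/100)·(14 + 1) = 2.25.
Rank 2 is 9 and rank 3 is 10.
Interpolate: 9 + 0.25·(10 − 9) = 9 + 0.25·1 = 9.25.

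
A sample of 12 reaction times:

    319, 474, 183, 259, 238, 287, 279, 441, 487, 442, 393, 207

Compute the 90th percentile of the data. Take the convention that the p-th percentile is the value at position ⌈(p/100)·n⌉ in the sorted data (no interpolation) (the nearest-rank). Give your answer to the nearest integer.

474

Sorted: 183, 207, 238, 259, 279, 287, 319, 393, 441, 442, 474, 487.
n = 12.
Position = ⌈90/100 · 12⌉ = ⌈10.8⌉ = 11.
The value at rank 11 is 474.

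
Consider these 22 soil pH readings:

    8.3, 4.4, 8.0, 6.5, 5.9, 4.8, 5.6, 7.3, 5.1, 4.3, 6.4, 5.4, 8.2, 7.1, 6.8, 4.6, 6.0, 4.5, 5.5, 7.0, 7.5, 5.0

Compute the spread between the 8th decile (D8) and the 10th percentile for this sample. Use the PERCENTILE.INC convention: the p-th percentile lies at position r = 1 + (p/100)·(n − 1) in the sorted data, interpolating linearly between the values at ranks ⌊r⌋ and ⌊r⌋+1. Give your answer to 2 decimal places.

Sorted: 4.3, 4.4, 4.5, 4.6, 4.8, 5.0, 5.1, 5.4, 5.5, 5.6, 5.9, 6.0, 6.4, 6.5, 6.8, 7.0, 7.1, 7.3, 7.5, 8.0, 8.2, 8.3.
n = 22.
P10: r = 3.1; ranks 3–4 are 4.5, 4.6; interpolating gives 4.51.
P80: r = 17.8; ranks 17–18 are 7.1, 7.3; interpolating gives 7.26.
Difference: 7.26 − 4.51 = 2.75.

2.75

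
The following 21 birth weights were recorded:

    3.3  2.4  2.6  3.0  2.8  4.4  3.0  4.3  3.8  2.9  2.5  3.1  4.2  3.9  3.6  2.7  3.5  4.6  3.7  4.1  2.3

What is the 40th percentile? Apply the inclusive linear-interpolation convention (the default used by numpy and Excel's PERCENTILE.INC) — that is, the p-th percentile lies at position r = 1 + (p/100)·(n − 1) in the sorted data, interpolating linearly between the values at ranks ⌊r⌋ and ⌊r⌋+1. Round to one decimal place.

3.0

Sorted: 2.3, 2.4, 2.5, 2.6, 2.7, 2.8, 2.9, 3.0, 3.0, 3.1, 3.3, 3.5, 3.6, 3.7, 3.8, 3.9, 4.1, 4.2, 4.3, 4.4, 4.6.
n = 21.
r = 1 + (40/100)·(21 − 1) = 1 + 8 = 9.
r is an integer, so P40 is the value at rank 9: 3.0.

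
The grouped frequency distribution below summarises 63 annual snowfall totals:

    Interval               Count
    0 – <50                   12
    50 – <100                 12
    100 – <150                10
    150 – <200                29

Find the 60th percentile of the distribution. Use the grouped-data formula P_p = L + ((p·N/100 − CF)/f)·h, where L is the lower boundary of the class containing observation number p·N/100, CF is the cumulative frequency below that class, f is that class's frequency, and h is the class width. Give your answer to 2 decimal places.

156.55

N = 63; target position k = 60/100 · 63 = 37.8.
Cumulative frequencies: 12, 24, 34, 63.
Observation 37.8 falls in the class 150 – <200.
L = 150, CF = 34, f = 29, h = 50.
P60 = 150 + ((37.8 − 34)/29)·50 = 150 + 6.55172 = 156.552.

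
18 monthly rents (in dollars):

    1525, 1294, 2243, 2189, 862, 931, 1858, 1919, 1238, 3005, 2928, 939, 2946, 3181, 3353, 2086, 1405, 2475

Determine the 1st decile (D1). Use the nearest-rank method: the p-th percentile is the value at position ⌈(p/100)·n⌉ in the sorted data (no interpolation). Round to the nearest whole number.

Sorted: 862, 931, 939, 1238, 1294, 1405, 1525, 1858, 1919, 2086, 2189, 2243, 2475, 2928, 2946, 3005, 3181, 3353.
n = 18.
Position = ⌈10/100 · 18⌉ = ⌈1.8⌉ = 2.
The value at rank 2 is 931.

931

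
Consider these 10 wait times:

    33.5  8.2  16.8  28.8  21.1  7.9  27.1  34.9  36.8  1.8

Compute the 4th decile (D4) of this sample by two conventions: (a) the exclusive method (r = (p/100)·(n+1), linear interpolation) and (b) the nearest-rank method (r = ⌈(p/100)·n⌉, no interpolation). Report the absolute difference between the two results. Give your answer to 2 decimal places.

1.72

Sorted: 1.8, 7.9, 8.2, 16.8, 21.1, 27.1, 28.8, 33.5, 34.9, 36.8.
n = 10.
(a) r = 4.4; between ranks 4 (16.8) and 5 (21.1): 18.52.
(b) the nearest-rank method: rank 4 → 16.8.
|18.52 − 16.8| = 1.72.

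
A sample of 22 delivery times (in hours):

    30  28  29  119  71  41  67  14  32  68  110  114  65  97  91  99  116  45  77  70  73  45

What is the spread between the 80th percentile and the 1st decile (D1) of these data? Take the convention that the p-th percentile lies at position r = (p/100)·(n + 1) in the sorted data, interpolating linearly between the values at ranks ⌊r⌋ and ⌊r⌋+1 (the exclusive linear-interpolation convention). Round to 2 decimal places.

Sorted: 14, 28, 29, 30, 32, 41, 45, 45, 65, 67, 68, 70, 71, 73, 77, 91, 97, 99, 110, 114, 116, 119.
n = 22.
P10: r = 2.3; ranks 2–3 are 28, 29; interpolating gives 28.3.
P80: r = 18.4; ranks 18–19 are 99, 110; interpolating gives 103.4.
Difference: 103.4 − 28.3 = 75.1.

75.10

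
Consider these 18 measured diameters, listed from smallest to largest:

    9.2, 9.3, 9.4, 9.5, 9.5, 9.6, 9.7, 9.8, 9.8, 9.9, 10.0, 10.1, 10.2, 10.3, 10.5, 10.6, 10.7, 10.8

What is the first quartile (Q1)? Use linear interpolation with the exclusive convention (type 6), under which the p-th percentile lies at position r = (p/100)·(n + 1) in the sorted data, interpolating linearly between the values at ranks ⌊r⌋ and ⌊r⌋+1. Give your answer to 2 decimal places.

9.50

n = 18.
r = (25/100)·(18 + 1) = 4.75.
Rank 4 is 9.5 and rank 5 is 9.5.
Interpolate: 9.5 + 0.75·(9.5 − 9.5) = 9.5 + 0.75·0 = 9.5.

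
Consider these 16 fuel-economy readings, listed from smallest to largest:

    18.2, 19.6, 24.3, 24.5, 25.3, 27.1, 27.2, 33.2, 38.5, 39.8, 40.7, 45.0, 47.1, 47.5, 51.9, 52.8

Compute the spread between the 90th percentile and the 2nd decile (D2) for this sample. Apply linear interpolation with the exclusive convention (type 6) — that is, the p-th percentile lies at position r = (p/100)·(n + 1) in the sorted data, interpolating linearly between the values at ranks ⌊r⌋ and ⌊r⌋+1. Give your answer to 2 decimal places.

27.79

n = 16.
P20: r = 3.4; ranks 3–4 are 24.3, 24.5; interpolating gives 24.38.
P90: r = 15.3; ranks 15–16 are 51.9, 52.8; interpolating gives 52.17.
Difference: 52.17 − 24.38 = 27.79.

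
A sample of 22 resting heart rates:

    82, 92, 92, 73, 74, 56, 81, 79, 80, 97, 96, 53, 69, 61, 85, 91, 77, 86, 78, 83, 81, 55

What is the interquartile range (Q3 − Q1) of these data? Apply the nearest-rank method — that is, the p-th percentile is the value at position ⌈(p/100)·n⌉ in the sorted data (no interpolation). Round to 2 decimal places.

Sorted: 53, 55, 56, 61, 69, 73, 74, 77, 78, 79, 80, 81, 81, 82, 83, 85, 86, 91, 92, 92, 96, 97.
n = 22.
P25: rank ⌈25/100·22⌉ = 6 → 73.
P75: rank ⌈75/100·22⌉ = 17 → 86.
Difference: 86 − 73 = 13.

13.00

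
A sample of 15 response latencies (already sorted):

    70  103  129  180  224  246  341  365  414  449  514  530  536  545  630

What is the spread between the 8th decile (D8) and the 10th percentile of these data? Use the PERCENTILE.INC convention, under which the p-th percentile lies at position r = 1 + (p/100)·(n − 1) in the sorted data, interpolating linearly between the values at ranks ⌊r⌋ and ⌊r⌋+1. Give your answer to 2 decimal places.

417.80

n = 15.
P10: r = 2.4; ranks 2–3 are 103, 129; interpolating gives 113.4.
P80: r = 12.2; ranks 12–13 are 530, 536; interpolating gives 531.2.
Difference: 531.2 − 113.4 = 417.8.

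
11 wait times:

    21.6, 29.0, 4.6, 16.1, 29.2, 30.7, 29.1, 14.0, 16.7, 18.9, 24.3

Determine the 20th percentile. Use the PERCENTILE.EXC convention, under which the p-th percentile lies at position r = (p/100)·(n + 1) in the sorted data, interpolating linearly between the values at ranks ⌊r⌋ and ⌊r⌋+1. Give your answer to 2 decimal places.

14.84

Sorted: 4.6, 14.0, 16.1, 16.7, 18.9, 21.6, 24.3, 29.0, 29.1, 29.2, 30.7.
n = 11.
r = (20/100)·(11 + 1) = 2.4.
Rank 2 is 14.0 and rank 3 is 16.1.
Interpolate: 14.0 + 0.4·(16.1 − 14.0) = 14.0 + 0.4·2.1 = 14.84.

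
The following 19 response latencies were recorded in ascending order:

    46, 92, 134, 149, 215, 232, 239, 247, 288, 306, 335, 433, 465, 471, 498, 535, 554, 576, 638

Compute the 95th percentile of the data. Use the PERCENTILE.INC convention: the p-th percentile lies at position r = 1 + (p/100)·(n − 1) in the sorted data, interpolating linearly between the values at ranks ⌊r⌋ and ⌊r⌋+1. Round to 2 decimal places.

582.20

n = 19.
r = 1 + (95/100)·(19 − 1) = 1 + 17.1 = 18.1.
Rank 18 is 576 and rank 19 is 638.
Interpolate: 576 + 0.1·(638 − 576) = 576 + 0.1·62 = 582.2.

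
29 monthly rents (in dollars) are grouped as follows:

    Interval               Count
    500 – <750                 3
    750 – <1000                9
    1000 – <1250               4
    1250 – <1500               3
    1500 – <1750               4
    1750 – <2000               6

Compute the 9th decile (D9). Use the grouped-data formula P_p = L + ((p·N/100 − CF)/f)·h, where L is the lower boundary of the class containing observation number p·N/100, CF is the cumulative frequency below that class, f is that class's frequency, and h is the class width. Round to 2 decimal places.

N = 29; target position k = 90/100 · 29 = 26.1.
Cumulative frequencies: 3, 12, 16, 19, 23, 29.
Observation 26.1 falls in the class 1750 – <2000.
L = 1750, CF = 23, f = 6, h = 250.
P90 = 1750 + ((26.1 − 23)/6)·250 = 1750 + 129.167 = 1879.17.

1879.17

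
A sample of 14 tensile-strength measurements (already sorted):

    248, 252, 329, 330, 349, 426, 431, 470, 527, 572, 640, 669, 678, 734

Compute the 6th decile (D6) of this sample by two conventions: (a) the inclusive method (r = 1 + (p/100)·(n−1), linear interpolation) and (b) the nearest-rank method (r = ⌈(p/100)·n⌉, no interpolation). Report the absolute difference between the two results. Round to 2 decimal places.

n = 14.
(a) r = 8.8; between ranks 8 (470) and 9 (527): 515.6.
(b) the nearest-rank method: rank 9 → 527.
|515.6 − 527| = 11.4.

11.40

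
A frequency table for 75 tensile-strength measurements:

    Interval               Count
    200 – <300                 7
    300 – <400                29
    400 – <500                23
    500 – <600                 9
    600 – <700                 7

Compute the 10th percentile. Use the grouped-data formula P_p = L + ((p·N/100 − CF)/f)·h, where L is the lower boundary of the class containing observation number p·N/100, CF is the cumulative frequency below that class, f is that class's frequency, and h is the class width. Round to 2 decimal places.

301.72

N = 75; target position k = 10/100 · 75 = 7.5.
Cumulative frequencies: 7, 36, 59, 68, 75.
Observation 7.5 falls in the class 300 – <400.
L = 300, CF = 7, f = 29, h = 100.
P10 = 300 + ((7.5 − 7)/29)·100 = 300 + 1.72414 = 301.724.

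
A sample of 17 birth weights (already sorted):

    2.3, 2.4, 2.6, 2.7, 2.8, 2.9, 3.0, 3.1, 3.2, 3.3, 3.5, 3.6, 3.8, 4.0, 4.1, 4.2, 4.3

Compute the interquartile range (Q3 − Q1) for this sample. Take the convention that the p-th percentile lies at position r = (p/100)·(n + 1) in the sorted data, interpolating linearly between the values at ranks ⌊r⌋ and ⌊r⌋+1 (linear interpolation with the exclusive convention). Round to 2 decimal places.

n = 17.
P25: r = 4.5; ranks 4–5 are 2.7, 2.8; interpolating gives 2.75.
P75: r = 13.5; ranks 13–14 are 3.8, 4.0; interpolating gives 3.9.
Difference: 3.9 − 2.75 = 1.15.

1.15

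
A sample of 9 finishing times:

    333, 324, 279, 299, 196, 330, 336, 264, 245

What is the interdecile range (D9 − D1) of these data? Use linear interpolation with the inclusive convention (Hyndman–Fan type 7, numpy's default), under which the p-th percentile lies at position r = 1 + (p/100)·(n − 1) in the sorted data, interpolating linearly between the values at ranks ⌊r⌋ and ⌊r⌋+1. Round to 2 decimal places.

Sorted: 196, 245, 264, 279, 299, 324, 330, 333, 336.
n = 9.
P10: r = 1.8; ranks 1–2 are 196, 245; interpolating gives 235.2.
P90: r = 8.2; ranks 8–9 are 333, 336; interpolating gives 333.6.
Difference: 333.6 − 235.2 = 98.4.

98.40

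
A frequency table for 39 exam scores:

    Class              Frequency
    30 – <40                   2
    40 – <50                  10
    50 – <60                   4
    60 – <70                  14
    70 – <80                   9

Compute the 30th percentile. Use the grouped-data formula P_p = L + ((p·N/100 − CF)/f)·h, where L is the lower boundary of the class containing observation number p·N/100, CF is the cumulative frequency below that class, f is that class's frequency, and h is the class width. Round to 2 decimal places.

N = 39; target position k = 30/100 · 39 = 11.7.
Cumulative frequencies: 2, 12, 16, 30, 39.
Observation 11.7 falls in the class 40 – <50.
L = 40, CF = 2, f = 10, h = 10.
P30 = 40 + ((11.7 − 2)/10)·10 = 40 + 9.7 = 49.7.

49.70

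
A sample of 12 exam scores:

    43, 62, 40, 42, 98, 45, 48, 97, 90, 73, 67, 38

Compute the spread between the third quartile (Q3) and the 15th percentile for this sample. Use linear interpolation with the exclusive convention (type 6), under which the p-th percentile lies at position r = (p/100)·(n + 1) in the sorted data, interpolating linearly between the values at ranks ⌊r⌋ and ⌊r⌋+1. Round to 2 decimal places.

Sorted: 38, 40, 42, 43, 45, 48, 62, 67, 73, 90, 97, 98.
n = 12.
P15: r = 1.95; ranks 1–2 are 38, 40; interpolating gives 39.9.
P75: r = 9.75; ranks 9–10 are 73, 90; interpolating gives 85.75.
Difference: 85.75 − 39.9 = 45.85.

45.85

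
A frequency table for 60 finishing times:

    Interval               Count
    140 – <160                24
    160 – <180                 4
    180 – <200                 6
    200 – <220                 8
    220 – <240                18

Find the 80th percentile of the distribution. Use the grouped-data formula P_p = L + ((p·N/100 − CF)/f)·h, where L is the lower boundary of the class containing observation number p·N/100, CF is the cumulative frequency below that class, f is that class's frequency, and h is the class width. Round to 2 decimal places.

226.67

N = 60; target position k = 80/100 · 60 = 48.
Cumulative frequencies: 24, 28, 34, 42, 60.
Observation 48 falls in the class 220 – <240.
L = 220, CF = 42, f = 18, h = 20.
P80 = 220 + ((48 − 42)/18)·20 = 220 + 6.66667 = 226.667.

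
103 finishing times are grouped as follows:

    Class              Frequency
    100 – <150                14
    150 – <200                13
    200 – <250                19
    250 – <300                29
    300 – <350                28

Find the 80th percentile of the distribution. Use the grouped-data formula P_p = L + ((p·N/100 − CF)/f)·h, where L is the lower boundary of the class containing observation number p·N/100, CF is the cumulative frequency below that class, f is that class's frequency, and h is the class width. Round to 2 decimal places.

N = 103; target position k = 80/100 · 103 = 82.4.
Cumulative frequencies: 14, 27, 46, 75, 103.
Observation 82.4 falls in the class 300 – <350.
L = 300, CF = 75, f = 28, h = 50.
P80 = 300 + ((82.4 − 75)/28)·50 = 300 + 13.2143 = 313.214.

313.21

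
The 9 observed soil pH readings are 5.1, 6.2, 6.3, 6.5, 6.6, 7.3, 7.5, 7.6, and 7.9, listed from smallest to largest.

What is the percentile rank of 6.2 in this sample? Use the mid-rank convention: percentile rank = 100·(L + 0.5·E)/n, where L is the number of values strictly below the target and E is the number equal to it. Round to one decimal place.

16.7

Count below 6.2: L = 1; count equal: E = 1; n = 9.
Percentile rank = 100·(1 + 0.5·1)/9 = 100·1.5/9 = 16.67.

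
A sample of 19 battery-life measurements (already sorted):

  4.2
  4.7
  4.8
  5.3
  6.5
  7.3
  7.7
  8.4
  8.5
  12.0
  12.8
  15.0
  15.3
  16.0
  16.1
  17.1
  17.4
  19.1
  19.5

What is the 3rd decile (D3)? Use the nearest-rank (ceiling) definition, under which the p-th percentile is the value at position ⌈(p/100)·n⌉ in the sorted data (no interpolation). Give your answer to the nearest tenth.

n = 19.
Position = ⌈30/100 · 19⌉ = ⌈5.7⌉ = 6.
The value at rank 6 is 7.3.

7.3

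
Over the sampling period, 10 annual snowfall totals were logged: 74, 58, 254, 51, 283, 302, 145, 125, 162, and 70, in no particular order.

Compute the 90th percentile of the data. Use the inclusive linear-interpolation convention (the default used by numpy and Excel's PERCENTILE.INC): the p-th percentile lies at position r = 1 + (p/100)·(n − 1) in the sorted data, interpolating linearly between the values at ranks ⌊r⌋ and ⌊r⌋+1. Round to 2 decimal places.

284.90

Sorted: 51, 58, 70, 74, 125, 145, 162, 254, 283, 302.
n = 10.
r = 1 + (90/100)·(10 − 1) = 1 + 8.1 = 9.1.
Rank 9 is 283 and rank 10 is 302.
Interpolate: 283 + 0.1·(302 − 283) = 283 + 0.1·19 = 284.9.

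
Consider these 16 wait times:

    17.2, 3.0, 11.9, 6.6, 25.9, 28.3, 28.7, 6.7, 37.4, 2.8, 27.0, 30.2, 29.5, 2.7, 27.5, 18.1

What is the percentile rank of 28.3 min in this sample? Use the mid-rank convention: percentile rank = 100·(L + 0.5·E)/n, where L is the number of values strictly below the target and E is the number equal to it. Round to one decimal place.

71.9

Sorted: 2.7, 2.8, 3.0, 6.6, 6.7, 11.9, 17.2, 18.1, 25.9, 27.0, 27.5, 28.3, 28.7, 29.5, 30.2, 37.4.
Count below 28.3: L = 11; count equal: E = 1; n = 16.
Percentile rank = 100·(11 + 0.5·1)/16 = 100·11.5/16 = 71.88.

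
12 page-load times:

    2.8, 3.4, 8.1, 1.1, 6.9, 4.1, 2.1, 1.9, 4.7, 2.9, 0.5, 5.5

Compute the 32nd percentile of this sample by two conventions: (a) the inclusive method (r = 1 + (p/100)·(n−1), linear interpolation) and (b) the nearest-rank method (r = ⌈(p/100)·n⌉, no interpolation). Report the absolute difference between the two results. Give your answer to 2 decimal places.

0.36

Sorted: 0.5, 1.1, 1.9, 2.1, 2.8, 2.9, 3.4, 4.1, 4.7, 5.5, 6.9, 8.1.
n = 12.
(a) r = 4.52; between ranks 4 (2.1) and 5 (2.8): 2.464.
(b) the nearest-rank method: rank 4 → 2.1.
|2.464 − 2.1| = 0.364.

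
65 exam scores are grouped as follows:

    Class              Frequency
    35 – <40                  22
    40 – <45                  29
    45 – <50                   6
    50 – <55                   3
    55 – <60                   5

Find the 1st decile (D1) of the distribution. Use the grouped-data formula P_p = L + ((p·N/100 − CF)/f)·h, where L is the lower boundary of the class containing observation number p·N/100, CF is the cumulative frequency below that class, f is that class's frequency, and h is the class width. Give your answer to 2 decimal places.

36.48

N = 65; target position k = 10/100 · 65 = 6.5.
Cumulative frequencies: 22, 51, 57, 60, 65.
Observation 6.5 falls in the class 35 – <40.
L = 35, CF = 0, f = 22, h = 5.
P10 = 35 + ((6.5 − 0)/22)·5 = 35 + 1.47727 = 36.4773.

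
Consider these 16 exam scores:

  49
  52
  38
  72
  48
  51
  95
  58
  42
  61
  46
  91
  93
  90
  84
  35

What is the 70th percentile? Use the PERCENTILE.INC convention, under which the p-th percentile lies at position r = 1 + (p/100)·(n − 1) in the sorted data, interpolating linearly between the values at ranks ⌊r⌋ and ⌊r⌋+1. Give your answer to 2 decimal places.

78.00

Sorted: 35, 38, 42, 46, 48, 49, 51, 52, 58, 61, 72, 84, 90, 91, 93, 95.
n = 16.
r = 1 + (70/100)·(16 − 1) = 1 + 10.5 = 11.5.
Rank 11 is 72 and rank 12 is 84.
Interpolate: 72 + 0.5·(84 − 72) = 72 + 0.5·12 = 78.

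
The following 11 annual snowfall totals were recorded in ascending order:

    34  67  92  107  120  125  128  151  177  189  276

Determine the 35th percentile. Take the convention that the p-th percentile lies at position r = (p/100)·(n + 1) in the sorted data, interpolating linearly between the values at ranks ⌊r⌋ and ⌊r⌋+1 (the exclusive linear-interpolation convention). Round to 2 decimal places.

n = 11.
r = (35/100)·(11 + 1) = 4.2.
Rank 4 is 107 and rank 5 is 120.
Interpolate: 107 + 0.2·(120 − 107) = 107 + 0.2·13 = 109.6.

109.60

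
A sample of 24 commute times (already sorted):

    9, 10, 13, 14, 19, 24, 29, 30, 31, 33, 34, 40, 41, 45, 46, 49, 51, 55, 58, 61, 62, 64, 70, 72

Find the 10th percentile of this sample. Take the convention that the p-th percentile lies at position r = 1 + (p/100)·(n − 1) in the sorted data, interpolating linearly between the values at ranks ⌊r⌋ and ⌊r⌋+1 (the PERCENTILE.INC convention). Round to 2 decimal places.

n = 24.
r = 1 + (10/100)·(24 − 1) = 1 + 2.3 = 3.3.
Rank 3 is 13 and rank 4 is 14.
Interpolate: 13 + 0.3·(14 − 13) = 13 + 0.3·1 = 13.3.

13.30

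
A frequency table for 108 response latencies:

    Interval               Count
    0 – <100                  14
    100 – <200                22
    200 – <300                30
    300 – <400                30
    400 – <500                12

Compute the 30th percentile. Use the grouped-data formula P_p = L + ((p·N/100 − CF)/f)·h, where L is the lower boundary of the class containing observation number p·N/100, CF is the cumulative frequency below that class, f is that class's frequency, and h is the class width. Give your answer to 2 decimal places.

183.64

N = 108; target position k = 30/100 · 108 = 32.4.
Cumulative frequencies: 14, 36, 66, 96, 108.
Observation 32.4 falls in the class 100 – <200.
L = 100, CF = 14, f = 22, h = 100.
P30 = 100 + ((32.4 − 14)/22)·100 = 100 + 83.6364 = 183.636.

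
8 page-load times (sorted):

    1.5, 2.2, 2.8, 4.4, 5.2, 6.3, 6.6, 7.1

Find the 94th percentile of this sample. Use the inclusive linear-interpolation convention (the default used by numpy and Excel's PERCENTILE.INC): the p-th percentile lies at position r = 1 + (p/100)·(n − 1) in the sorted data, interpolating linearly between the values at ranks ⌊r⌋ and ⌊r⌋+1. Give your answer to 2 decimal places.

6.89

n = 8.
r = 1 + (94/100)·(8 − 1) = 1 + 6.58 = 7.58.
Rank 7 is 6.6 and rank 8 is 7.1.
Interpolate: 6.6 + 0.58·(7.1 − 6.6) = 6.6 + 0.58·0.5 = 6.89.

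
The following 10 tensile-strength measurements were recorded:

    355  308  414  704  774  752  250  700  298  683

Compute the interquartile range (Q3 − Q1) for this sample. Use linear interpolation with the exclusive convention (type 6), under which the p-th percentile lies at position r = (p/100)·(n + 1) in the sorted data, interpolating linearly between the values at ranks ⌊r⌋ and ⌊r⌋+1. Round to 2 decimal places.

410.50

Sorted: 250, 298, 308, 355, 414, 683, 700, 704, 752, 774.
n = 10.
P25: r = 2.75; ranks 2–3 are 298, 308; interpolating gives 305.5.
P75: r = 8.25; ranks 8–9 are 704, 752; interpolating gives 716.
Difference: 716 − 305.5 = 410.5.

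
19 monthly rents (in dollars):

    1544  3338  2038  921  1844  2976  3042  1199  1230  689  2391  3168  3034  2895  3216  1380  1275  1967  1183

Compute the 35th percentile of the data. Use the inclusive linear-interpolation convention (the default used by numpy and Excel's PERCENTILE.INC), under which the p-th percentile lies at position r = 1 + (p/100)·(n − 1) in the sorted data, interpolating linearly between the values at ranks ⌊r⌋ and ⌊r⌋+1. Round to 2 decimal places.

1429.20

Sorted: 689, 921, 1183, 1199, 1230, 1275, 1380, 1544, 1844, 1967, 2038, 2391, 2895, 2976, 3034, 3042, 3168, 3216, 3338.
n = 19.
r = 1 + (35/100)·(19 − 1) = 1 + 6.3 = 7.3.
Rank 7 is 1380 and rank 8 is 1544.
Interpolate: 1380 + 0.3·(1544 − 1380) = 1380 + 0.3·164 = 1429.2.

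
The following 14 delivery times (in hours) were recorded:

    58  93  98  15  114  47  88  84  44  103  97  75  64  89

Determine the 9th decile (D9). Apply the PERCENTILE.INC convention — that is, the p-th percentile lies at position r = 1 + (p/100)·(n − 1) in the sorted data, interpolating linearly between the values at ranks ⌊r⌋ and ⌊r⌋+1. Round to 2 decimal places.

Sorted: 15, 44, 47, 58, 64, 75, 84, 88, 89, 93, 97, 98, 103, 114.
n = 14.
r = 1 + (90/100)·(14 − 1) = 1 + 11.7 = 12.7.
Rank 12 is 98 and rank 13 is 103.
Interpolate: 98 + 0.7·(103 − 98) = 98 + 0.7·5 = 101.5.

101.50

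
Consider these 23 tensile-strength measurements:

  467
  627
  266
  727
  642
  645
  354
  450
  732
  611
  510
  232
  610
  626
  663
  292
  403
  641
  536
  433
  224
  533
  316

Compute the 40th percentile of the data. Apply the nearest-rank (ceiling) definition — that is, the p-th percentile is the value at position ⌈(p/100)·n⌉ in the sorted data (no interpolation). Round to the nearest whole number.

467

Sorted: 224, 232, 266, 292, 316, 354, 403, 433, 450, 467, 510, 533, 536, 610, 611, 626, 627, 641, 642, 645, 663, 727, 732.
n = 23.
Position = ⌈40/100 · 23⌉ = ⌈9.2⌉ = 10.
The value at rank 10 is 467.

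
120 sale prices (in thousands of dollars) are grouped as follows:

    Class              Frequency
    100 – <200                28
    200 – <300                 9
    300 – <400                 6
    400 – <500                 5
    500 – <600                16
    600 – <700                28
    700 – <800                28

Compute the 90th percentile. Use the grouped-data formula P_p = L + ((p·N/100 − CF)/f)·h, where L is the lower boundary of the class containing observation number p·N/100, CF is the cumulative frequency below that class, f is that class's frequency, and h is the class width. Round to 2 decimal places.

N = 120; target position k = 90/100 · 120 = 108.
Cumulative frequencies: 28, 37, 43, 48, 64, 92, 120.
Observation 108 falls in the class 700 – <800.
L = 700, CF = 92, f = 28, h = 100.
P90 = 700 + ((108 − 92)/28)·100 = 700 + 57.1429 = 757.143.

757.14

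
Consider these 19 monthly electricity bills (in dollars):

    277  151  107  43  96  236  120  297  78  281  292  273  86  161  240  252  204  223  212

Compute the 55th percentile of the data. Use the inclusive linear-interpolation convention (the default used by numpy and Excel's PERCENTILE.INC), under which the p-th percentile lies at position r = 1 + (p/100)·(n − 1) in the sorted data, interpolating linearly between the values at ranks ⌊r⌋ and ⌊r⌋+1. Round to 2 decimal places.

221.90

Sorted: 43, 78, 86, 96, 107, 120, 151, 161, 204, 212, 223, 236, 240, 252, 273, 277, 281, 292, 297.
n = 19.
r = 1 + (55/100)·(19 − 1) = 1 + 9.9 = 10.9.
Rank 10 is 212 and rank 11 is 223.
Interpolate: 212 + 0.9·(223 − 212) = 212 + 0.9·11 = 221.9.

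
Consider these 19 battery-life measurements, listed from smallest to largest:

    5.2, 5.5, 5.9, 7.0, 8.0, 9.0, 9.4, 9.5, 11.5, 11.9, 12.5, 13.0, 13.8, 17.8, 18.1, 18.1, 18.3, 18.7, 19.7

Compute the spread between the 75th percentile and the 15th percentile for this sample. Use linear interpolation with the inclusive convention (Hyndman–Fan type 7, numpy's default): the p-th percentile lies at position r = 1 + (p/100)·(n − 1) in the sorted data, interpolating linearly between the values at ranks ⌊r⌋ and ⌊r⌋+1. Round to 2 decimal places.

11.28

n = 19.
P15: r = 3.7; ranks 3–4 are 5.9, 7.0; interpolating gives 6.67.
P75: r = 14.5; ranks 14–15 are 17.8, 18.1; interpolating gives 17.95.
Difference: 17.95 − 6.67 = 11.28.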